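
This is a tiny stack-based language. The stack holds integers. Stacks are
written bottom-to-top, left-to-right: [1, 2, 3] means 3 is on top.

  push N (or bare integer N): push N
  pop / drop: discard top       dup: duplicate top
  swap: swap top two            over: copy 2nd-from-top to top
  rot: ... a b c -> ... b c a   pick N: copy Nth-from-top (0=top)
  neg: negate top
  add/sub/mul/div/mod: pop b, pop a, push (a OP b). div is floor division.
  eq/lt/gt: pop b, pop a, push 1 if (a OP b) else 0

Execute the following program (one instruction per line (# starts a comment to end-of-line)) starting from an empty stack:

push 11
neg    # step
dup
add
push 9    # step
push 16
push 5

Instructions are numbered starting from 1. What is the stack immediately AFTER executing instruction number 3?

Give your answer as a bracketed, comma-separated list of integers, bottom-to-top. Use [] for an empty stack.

Step 1 ('push 11'): [11]
Step 2 ('neg'): [-11]
Step 3 ('dup'): [-11, -11]

Answer: [-11, -11]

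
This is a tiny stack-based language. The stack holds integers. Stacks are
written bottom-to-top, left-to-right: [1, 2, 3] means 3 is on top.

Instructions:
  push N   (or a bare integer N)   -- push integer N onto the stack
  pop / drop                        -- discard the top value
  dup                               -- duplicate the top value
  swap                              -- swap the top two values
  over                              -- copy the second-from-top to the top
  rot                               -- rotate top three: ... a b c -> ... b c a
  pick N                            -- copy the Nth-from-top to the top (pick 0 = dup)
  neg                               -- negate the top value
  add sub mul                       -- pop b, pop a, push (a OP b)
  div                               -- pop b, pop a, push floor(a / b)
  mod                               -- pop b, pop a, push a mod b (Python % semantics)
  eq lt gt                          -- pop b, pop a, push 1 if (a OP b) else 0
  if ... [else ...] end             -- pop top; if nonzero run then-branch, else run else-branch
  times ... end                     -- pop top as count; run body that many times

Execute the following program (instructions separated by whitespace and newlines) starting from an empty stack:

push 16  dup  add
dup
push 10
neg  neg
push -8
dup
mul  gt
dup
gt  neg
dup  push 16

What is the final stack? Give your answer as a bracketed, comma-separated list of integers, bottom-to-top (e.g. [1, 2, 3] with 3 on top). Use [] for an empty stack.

After 'push 16': [16]
After 'dup': [16, 16]
After 'add': [32]
After 'dup': [32, 32]
After 'push 10': [32, 32, 10]
After 'neg': [32, 32, -10]
After 'neg': [32, 32, 10]
After 'push -8': [32, 32, 10, -8]
After 'dup': [32, 32, 10, -8, -8]
After 'mul': [32, 32, 10, 64]
After 'gt': [32, 32, 0]
After 'dup': [32, 32, 0, 0]
After 'gt': [32, 32, 0]
After 'neg': [32, 32, 0]
After 'dup': [32, 32, 0, 0]
After 'push 16': [32, 32, 0, 0, 16]

Answer: [32, 32, 0, 0, 16]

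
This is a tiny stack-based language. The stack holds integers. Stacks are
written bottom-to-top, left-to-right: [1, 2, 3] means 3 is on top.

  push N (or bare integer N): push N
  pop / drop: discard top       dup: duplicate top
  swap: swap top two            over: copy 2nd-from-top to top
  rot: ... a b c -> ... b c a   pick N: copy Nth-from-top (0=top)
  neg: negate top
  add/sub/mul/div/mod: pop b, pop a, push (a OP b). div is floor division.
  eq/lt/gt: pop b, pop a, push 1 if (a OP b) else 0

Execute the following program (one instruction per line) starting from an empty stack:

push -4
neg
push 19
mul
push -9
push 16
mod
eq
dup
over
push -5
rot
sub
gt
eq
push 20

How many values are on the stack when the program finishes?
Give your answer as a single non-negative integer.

After 'push -4': stack = [-4] (depth 1)
After 'neg': stack = [4] (depth 1)
After 'push 19': stack = [4, 19] (depth 2)
After 'mul': stack = [76] (depth 1)
After 'push -9': stack = [76, -9] (depth 2)
After 'push 16': stack = [76, -9, 16] (depth 3)
After 'mod': stack = [76, 7] (depth 2)
After 'eq': stack = [0] (depth 1)
After 'dup': stack = [0, 0] (depth 2)
After 'over': stack = [0, 0, 0] (depth 3)
After 'push -5': stack = [0, 0, 0, -5] (depth 4)
After 'rot': stack = [0, 0, -5, 0] (depth 4)
After 'sub': stack = [0, 0, -5] (depth 3)
After 'gt': stack = [0, 1] (depth 2)
After 'eq': stack = [0] (depth 1)
After 'push 20': stack = [0, 20] (depth 2)

Answer: 2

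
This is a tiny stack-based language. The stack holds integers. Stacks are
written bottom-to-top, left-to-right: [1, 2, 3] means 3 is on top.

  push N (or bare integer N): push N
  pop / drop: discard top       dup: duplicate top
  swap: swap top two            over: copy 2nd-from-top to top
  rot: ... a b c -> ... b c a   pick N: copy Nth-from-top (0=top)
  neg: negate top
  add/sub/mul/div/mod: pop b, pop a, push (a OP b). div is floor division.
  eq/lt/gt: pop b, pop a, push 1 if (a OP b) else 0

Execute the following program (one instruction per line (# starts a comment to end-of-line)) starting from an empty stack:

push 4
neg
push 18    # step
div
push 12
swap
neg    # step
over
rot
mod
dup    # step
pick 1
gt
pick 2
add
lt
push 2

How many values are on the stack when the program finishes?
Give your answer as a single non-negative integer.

After 'push 4': stack = [4] (depth 1)
After 'neg': stack = [-4] (depth 1)
After 'push 18': stack = [-4, 18] (depth 2)
After 'div': stack = [-1] (depth 1)
After 'push 12': stack = [-1, 12] (depth 2)
After 'swap': stack = [12, -1] (depth 2)
After 'neg': stack = [12, 1] (depth 2)
After 'over': stack = [12, 1, 12] (depth 3)
After 'rot': stack = [1, 12, 12] (depth 3)
After 'mod': stack = [1, 0] (depth 2)
After 'dup': stack = [1, 0, 0] (depth 3)
After 'pick 1': stack = [1, 0, 0, 0] (depth 4)
After 'gt': stack = [1, 0, 0] (depth 3)
After 'pick 2': stack = [1, 0, 0, 1] (depth 4)
After 'add': stack = [1, 0, 1] (depth 3)
After 'lt': stack = [1, 1] (depth 2)
After 'push 2': stack = [1, 1, 2] (depth 3)

Answer: 3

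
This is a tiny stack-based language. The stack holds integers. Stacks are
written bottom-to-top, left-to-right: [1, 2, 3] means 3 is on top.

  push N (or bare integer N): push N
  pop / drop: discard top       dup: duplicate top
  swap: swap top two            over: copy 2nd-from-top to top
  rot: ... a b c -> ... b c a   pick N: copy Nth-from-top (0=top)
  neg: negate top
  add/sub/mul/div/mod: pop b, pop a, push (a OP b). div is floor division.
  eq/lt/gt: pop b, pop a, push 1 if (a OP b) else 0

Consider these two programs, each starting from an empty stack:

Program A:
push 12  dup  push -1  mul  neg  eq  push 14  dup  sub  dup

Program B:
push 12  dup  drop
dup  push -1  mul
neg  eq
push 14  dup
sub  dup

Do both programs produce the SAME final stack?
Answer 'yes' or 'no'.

Answer: yes

Derivation:
Program A trace:
  After 'push 12': [12]
  After 'dup': [12, 12]
  After 'push -1': [12, 12, -1]
  After 'mul': [12, -12]
  After 'neg': [12, 12]
  After 'eq': [1]
  After 'push 14': [1, 14]
  After 'dup': [1, 14, 14]
  After 'sub': [1, 0]
  After 'dup': [1, 0, 0]
Program A final stack: [1, 0, 0]

Program B trace:
  After 'push 12': [12]
  After 'dup': [12, 12]
  After 'drop': [12]
  After 'dup': [12, 12]
  After 'push -1': [12, 12, -1]
  After 'mul': [12, -12]
  After 'neg': [12, 12]
  After 'eq': [1]
  After 'push 14': [1, 14]
  After 'dup': [1, 14, 14]
  After 'sub': [1, 0]
  After 'dup': [1, 0, 0]
Program B final stack: [1, 0, 0]
Same: yes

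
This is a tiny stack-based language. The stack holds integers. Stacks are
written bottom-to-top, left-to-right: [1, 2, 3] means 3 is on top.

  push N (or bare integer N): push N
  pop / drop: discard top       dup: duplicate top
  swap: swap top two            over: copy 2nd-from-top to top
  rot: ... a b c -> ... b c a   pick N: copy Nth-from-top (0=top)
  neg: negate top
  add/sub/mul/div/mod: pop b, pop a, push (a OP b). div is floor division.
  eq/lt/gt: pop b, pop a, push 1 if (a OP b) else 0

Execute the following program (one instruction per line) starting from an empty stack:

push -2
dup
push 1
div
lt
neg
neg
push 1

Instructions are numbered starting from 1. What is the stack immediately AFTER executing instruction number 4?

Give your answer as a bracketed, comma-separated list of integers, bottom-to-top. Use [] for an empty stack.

Answer: [-2, -2]

Derivation:
Step 1 ('push -2'): [-2]
Step 2 ('dup'): [-2, -2]
Step 3 ('push 1'): [-2, -2, 1]
Step 4 ('div'): [-2, -2]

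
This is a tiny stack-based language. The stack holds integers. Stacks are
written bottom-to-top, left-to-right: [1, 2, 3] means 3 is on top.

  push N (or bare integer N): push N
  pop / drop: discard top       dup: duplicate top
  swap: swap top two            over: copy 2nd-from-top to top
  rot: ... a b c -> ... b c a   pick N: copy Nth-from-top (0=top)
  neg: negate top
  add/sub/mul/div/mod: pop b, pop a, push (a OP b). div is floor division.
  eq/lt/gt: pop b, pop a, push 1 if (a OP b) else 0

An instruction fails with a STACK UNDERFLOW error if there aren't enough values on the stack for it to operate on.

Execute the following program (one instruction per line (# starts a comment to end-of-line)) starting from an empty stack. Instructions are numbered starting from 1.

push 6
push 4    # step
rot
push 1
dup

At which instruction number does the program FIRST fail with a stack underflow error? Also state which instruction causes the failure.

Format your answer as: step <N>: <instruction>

Answer: step 3: rot

Derivation:
Step 1 ('push 6'): stack = [6], depth = 1
Step 2 ('push 4'): stack = [6, 4], depth = 2
Step 3 ('rot'): needs 3 value(s) but depth is 2 — STACK UNDERFLOW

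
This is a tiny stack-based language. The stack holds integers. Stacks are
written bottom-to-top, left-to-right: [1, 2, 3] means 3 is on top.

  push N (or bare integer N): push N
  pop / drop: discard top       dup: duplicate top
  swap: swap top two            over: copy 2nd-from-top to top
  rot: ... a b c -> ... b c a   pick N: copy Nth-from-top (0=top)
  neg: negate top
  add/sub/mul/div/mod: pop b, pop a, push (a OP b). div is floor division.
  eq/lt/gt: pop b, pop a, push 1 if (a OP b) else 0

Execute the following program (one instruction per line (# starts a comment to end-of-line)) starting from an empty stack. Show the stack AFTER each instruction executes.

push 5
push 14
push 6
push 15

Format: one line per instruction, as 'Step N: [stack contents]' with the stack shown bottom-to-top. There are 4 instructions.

Step 1: [5]
Step 2: [5, 14]
Step 3: [5, 14, 6]
Step 4: [5, 14, 6, 15]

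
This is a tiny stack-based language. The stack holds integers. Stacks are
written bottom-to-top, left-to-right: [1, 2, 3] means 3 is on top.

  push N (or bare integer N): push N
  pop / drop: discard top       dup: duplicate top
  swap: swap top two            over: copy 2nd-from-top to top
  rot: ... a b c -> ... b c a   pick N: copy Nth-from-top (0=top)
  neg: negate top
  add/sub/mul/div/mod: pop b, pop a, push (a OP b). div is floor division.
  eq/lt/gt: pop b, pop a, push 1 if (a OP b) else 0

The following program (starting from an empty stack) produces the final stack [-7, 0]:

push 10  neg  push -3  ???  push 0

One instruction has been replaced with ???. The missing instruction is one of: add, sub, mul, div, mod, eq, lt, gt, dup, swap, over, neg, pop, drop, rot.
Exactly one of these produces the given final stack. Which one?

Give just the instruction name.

Answer: sub

Derivation:
Stack before ???: [-10, -3]
Stack after ???:  [-7]
The instruction that transforms [-10, -3] -> [-7] is: sub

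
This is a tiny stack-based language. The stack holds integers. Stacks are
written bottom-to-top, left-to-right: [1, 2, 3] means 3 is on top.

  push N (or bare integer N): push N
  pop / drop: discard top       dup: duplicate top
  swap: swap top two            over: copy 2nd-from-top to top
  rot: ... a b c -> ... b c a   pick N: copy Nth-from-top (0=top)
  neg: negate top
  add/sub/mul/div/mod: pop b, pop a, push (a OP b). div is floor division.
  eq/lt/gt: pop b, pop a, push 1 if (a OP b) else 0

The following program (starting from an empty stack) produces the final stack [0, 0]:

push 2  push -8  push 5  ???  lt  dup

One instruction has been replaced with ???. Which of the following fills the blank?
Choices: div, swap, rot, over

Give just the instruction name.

Stack before ???: [2, -8, 5]
Stack after ???:  [2, -2]
Checking each choice:
  div: MATCH
  swap: produces [2, 0, 0]
  rot: produces [-8, 0, 0]
  over: produces [2, -8, 0, 0]


Answer: div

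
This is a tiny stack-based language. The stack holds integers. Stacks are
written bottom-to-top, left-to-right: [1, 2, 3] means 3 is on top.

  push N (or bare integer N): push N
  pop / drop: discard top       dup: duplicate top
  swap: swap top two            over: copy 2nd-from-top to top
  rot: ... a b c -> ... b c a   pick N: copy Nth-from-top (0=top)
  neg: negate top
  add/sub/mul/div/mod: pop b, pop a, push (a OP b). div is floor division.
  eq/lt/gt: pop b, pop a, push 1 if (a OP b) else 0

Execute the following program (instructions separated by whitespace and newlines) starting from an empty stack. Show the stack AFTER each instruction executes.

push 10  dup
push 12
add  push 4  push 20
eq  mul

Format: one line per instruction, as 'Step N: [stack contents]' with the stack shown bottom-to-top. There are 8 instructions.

Step 1: [10]
Step 2: [10, 10]
Step 3: [10, 10, 12]
Step 4: [10, 22]
Step 5: [10, 22, 4]
Step 6: [10, 22, 4, 20]
Step 7: [10, 22, 0]
Step 8: [10, 0]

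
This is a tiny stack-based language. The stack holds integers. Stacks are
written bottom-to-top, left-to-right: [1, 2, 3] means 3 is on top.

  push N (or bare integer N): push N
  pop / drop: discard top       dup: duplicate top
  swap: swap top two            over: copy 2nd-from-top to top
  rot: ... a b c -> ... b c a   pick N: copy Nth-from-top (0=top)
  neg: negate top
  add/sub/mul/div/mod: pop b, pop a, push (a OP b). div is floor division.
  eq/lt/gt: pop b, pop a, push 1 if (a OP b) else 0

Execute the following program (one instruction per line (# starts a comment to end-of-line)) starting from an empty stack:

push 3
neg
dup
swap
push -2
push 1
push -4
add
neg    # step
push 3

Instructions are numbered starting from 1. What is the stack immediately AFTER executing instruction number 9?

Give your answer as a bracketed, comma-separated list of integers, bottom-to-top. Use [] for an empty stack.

Answer: [-3, -3, -2, 3]

Derivation:
Step 1 ('push 3'): [3]
Step 2 ('neg'): [-3]
Step 3 ('dup'): [-3, -3]
Step 4 ('swap'): [-3, -3]
Step 5 ('push -2'): [-3, -3, -2]
Step 6 ('push 1'): [-3, -3, -2, 1]
Step 7 ('push -4'): [-3, -3, -2, 1, -4]
Step 8 ('add'): [-3, -3, -2, -3]
Step 9 ('neg'): [-3, -3, -2, 3]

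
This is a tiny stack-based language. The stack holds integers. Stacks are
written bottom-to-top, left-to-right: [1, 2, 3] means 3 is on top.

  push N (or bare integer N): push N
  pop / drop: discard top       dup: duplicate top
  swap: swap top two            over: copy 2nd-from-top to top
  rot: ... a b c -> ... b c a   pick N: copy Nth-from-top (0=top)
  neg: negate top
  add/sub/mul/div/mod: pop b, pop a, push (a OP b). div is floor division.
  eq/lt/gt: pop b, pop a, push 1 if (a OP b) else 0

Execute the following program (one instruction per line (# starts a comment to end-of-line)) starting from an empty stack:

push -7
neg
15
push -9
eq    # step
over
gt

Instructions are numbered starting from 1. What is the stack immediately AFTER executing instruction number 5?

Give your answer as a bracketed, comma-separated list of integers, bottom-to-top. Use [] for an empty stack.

Answer: [7, 0]

Derivation:
Step 1 ('push -7'): [-7]
Step 2 ('neg'): [7]
Step 3 ('15'): [7, 15]
Step 4 ('push -9'): [7, 15, -9]
Step 5 ('eq'): [7, 0]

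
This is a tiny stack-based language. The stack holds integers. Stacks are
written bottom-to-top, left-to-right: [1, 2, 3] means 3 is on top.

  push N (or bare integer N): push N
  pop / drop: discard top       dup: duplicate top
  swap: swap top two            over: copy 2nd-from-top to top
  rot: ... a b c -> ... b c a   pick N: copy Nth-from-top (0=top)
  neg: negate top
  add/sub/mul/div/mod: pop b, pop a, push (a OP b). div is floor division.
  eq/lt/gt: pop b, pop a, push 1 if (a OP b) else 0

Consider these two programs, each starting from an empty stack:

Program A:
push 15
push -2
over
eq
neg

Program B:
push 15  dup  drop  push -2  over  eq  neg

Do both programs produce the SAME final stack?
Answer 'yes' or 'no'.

Program A trace:
  After 'push 15': [15]
  After 'push -2': [15, -2]
  After 'over': [15, -2, 15]
  After 'eq': [15, 0]
  After 'neg': [15, 0]
Program A final stack: [15, 0]

Program B trace:
  After 'push 15': [15]
  After 'dup': [15, 15]
  After 'drop': [15]
  After 'push -2': [15, -2]
  After 'over': [15, -2, 15]
  After 'eq': [15, 0]
  After 'neg': [15, 0]
Program B final stack: [15, 0]
Same: yes

Answer: yes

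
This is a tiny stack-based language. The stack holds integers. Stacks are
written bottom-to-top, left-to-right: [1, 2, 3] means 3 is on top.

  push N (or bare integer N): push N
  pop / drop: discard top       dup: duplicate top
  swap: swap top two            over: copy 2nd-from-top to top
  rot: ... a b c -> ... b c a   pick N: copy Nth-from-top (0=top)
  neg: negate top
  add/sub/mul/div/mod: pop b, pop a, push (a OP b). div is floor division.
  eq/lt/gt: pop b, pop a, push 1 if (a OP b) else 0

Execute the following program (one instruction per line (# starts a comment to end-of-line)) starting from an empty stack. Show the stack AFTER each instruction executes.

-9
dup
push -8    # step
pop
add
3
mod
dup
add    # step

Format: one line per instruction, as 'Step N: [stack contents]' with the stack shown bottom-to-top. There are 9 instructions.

Step 1: [-9]
Step 2: [-9, -9]
Step 3: [-9, -9, -8]
Step 4: [-9, -9]
Step 5: [-18]
Step 6: [-18, 3]
Step 7: [0]
Step 8: [0, 0]
Step 9: [0]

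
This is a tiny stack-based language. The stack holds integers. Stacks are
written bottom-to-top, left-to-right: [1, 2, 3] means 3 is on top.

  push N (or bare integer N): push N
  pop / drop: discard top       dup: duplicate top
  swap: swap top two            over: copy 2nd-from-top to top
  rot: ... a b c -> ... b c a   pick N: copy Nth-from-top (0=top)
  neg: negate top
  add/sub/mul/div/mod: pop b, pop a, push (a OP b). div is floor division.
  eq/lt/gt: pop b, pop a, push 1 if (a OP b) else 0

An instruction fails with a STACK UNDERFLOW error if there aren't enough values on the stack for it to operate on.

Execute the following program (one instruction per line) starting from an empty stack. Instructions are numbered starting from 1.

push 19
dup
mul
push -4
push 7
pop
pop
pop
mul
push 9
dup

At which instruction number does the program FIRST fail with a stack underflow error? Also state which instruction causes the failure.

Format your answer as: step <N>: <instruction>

Step 1 ('push 19'): stack = [19], depth = 1
Step 2 ('dup'): stack = [19, 19], depth = 2
Step 3 ('mul'): stack = [361], depth = 1
Step 4 ('push -4'): stack = [361, -4], depth = 2
Step 5 ('push 7'): stack = [361, -4, 7], depth = 3
Step 6 ('pop'): stack = [361, -4], depth = 2
Step 7 ('pop'): stack = [361], depth = 1
Step 8 ('pop'): stack = [], depth = 0
Step 9 ('mul'): needs 2 value(s) but depth is 0 — STACK UNDERFLOW

Answer: step 9: mul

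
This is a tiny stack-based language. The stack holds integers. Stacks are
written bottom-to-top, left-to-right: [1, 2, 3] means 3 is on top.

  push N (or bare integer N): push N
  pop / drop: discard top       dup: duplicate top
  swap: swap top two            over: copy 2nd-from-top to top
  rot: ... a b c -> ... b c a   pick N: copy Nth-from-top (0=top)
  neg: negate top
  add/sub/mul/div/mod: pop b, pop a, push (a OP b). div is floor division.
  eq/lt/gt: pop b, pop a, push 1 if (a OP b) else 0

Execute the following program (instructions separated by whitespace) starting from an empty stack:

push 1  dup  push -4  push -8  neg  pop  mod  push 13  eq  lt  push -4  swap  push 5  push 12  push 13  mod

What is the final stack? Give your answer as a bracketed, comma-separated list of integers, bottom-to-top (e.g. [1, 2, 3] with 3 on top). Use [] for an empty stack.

Answer: [-4, 0, 5, 12]

Derivation:
After 'push 1': [1]
After 'dup': [1, 1]
After 'push -4': [1, 1, -4]
After 'push -8': [1, 1, -4, -8]
After 'neg': [1, 1, -4, 8]
After 'pop': [1, 1, -4]
After 'mod': [1, -3]
After 'push 13': [1, -3, 13]
After 'eq': [1, 0]
After 'lt': [0]
After 'push -4': [0, -4]
After 'swap': [-4, 0]
After 'push 5': [-4, 0, 5]
After 'push 12': [-4, 0, 5, 12]
After 'push 13': [-4, 0, 5, 12, 13]
After 'mod': [-4, 0, 5, 12]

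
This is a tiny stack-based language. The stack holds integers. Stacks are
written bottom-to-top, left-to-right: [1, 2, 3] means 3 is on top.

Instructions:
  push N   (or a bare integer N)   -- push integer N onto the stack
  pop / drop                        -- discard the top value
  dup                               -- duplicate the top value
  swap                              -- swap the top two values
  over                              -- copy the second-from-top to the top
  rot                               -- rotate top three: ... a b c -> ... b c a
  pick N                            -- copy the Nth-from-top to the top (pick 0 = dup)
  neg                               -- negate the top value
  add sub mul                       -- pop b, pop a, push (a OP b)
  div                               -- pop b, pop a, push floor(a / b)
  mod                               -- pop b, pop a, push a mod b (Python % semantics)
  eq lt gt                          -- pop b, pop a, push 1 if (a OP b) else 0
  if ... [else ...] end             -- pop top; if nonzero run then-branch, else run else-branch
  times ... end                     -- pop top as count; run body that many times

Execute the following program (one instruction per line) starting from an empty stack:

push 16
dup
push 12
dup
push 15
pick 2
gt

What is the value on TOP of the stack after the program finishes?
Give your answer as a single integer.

After 'push 16': [16]
After 'dup': [16, 16]
After 'push 12': [16, 16, 12]
After 'dup': [16, 16, 12, 12]
After 'push 15': [16, 16, 12, 12, 15]
After 'pick 2': [16, 16, 12, 12, 15, 12]
After 'gt': [16, 16, 12, 12, 1]

Answer: 1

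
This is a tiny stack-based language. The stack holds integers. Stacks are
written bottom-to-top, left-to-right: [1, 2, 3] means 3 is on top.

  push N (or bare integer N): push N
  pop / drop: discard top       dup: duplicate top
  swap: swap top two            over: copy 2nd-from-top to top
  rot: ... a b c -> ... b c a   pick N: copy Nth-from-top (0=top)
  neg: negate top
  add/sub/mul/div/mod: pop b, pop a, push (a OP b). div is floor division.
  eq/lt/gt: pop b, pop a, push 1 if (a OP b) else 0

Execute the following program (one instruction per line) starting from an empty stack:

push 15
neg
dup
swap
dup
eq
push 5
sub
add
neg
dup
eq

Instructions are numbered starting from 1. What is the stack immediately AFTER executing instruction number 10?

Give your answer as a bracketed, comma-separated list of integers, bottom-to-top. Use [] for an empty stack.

Answer: [19]

Derivation:
Step 1 ('push 15'): [15]
Step 2 ('neg'): [-15]
Step 3 ('dup'): [-15, -15]
Step 4 ('swap'): [-15, -15]
Step 5 ('dup'): [-15, -15, -15]
Step 6 ('eq'): [-15, 1]
Step 7 ('push 5'): [-15, 1, 5]
Step 8 ('sub'): [-15, -4]
Step 9 ('add'): [-19]
Step 10 ('neg'): [19]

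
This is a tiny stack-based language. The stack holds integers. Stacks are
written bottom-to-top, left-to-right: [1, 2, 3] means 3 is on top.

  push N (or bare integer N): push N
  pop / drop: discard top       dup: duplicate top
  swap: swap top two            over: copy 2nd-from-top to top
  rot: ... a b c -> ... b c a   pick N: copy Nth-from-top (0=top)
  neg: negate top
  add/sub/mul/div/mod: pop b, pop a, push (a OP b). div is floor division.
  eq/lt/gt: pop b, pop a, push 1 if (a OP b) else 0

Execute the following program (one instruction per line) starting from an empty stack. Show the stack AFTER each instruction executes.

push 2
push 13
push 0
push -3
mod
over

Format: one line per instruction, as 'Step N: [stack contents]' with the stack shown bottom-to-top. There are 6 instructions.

Step 1: [2]
Step 2: [2, 13]
Step 3: [2, 13, 0]
Step 4: [2, 13, 0, -3]
Step 5: [2, 13, 0]
Step 6: [2, 13, 0, 13]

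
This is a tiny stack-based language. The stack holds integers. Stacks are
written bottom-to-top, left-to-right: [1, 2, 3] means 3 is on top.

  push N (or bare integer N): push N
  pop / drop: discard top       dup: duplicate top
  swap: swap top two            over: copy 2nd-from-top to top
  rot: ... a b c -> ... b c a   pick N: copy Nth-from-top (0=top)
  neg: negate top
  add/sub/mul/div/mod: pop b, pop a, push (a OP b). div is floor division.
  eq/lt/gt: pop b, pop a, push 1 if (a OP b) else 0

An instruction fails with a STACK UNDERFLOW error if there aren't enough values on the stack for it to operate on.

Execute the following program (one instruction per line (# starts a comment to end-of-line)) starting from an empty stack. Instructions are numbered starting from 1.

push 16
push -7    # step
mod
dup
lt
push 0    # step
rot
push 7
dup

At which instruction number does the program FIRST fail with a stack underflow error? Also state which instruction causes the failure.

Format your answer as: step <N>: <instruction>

Step 1 ('push 16'): stack = [16], depth = 1
Step 2 ('push -7'): stack = [16, -7], depth = 2
Step 3 ('mod'): stack = [-5], depth = 1
Step 4 ('dup'): stack = [-5, -5], depth = 2
Step 5 ('lt'): stack = [0], depth = 1
Step 6 ('push 0'): stack = [0, 0], depth = 2
Step 7 ('rot'): needs 3 value(s) but depth is 2 — STACK UNDERFLOW

Answer: step 7: rot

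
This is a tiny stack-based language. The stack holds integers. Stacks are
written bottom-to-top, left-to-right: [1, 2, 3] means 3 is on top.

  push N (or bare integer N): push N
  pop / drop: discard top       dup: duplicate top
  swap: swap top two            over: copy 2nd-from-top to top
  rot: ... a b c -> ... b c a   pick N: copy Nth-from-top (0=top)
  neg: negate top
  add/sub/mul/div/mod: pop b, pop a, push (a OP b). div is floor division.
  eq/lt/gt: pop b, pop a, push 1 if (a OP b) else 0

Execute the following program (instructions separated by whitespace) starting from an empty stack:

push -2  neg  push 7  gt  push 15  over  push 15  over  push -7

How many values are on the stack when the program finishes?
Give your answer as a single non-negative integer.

After 'push -2': stack = [-2] (depth 1)
After 'neg': stack = [2] (depth 1)
After 'push 7': stack = [2, 7] (depth 2)
After 'gt': stack = [0] (depth 1)
After 'push 15': stack = [0, 15] (depth 2)
After 'over': stack = [0, 15, 0] (depth 3)
After 'push 15': stack = [0, 15, 0, 15] (depth 4)
After 'over': stack = [0, 15, 0, 15, 0] (depth 5)
After 'push -7': stack = [0, 15, 0, 15, 0, -7] (depth 6)

Answer: 6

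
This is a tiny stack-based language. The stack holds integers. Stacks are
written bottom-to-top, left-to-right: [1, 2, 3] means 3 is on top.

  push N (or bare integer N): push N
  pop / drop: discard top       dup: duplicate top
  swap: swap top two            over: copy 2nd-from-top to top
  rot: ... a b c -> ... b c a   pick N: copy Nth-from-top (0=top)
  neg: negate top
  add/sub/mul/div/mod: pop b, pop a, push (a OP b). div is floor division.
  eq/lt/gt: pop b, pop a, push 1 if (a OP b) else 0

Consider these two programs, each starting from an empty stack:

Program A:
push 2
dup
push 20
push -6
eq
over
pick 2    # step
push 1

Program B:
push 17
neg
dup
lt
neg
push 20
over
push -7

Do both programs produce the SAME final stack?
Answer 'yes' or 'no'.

Answer: no

Derivation:
Program A trace:
  After 'push 2': [2]
  After 'dup': [2, 2]
  After 'push 20': [2, 2, 20]
  After 'push -6': [2, 2, 20, -6]
  After 'eq': [2, 2, 0]
  After 'over': [2, 2, 0, 2]
  After 'pick 2': [2, 2, 0, 2, 2]
  After 'push 1': [2, 2, 0, 2, 2, 1]
Program A final stack: [2, 2, 0, 2, 2, 1]

Program B trace:
  After 'push 17': [17]
  After 'neg': [-17]
  After 'dup': [-17, -17]
  After 'lt': [0]
  After 'neg': [0]
  After 'push 20': [0, 20]
  After 'over': [0, 20, 0]
  After 'push -7': [0, 20, 0, -7]
Program B final stack: [0, 20, 0, -7]
Same: no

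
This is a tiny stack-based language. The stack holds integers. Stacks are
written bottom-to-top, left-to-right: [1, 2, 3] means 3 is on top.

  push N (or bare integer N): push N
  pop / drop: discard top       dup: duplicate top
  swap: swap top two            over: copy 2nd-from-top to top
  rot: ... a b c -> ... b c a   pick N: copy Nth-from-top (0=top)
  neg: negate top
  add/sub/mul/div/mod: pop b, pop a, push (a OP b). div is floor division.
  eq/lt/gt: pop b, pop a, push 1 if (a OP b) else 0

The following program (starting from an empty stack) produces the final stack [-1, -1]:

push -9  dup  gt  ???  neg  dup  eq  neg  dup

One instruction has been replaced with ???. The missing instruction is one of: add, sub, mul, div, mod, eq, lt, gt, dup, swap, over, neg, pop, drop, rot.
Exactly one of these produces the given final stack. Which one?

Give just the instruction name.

Stack before ???: [0]
Stack after ???:  [0]
The instruction that transforms [0] -> [0] is: neg

Answer: neg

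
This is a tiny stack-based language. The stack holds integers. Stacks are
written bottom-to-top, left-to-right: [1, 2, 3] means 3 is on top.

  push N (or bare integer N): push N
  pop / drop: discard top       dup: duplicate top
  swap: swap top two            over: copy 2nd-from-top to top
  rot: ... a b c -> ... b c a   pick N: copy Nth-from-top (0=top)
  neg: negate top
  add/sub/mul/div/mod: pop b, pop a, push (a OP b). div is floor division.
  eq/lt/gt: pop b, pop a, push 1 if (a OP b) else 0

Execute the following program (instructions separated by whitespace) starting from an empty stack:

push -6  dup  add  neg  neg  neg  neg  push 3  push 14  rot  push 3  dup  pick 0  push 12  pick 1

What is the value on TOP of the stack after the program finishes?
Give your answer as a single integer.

After 'push -6': [-6]
After 'dup': [-6, -6]
After 'add': [-12]
After 'neg': [12]
After 'neg': [-12]
After 'neg': [12]
After 'neg': [-12]
After 'push 3': [-12, 3]
After 'push 14': [-12, 3, 14]
After 'rot': [3, 14, -12]
After 'push 3': [3, 14, -12, 3]
After 'dup': [3, 14, -12, 3, 3]
After 'pick 0': [3, 14, -12, 3, 3, 3]
After 'push 12': [3, 14, -12, 3, 3, 3, 12]
After 'pick 1': [3, 14, -12, 3, 3, 3, 12, 3]

Answer: 3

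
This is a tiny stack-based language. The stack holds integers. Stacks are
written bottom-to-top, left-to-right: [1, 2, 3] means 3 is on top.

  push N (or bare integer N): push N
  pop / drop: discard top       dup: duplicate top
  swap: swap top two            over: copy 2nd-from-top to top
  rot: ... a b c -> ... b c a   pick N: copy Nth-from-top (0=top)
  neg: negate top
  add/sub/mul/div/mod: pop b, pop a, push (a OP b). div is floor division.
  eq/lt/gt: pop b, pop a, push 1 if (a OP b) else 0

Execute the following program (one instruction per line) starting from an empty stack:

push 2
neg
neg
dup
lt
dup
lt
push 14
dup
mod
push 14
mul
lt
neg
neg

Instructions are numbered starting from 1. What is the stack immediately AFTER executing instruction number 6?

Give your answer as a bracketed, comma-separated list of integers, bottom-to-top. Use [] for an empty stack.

Answer: [0, 0]

Derivation:
Step 1 ('push 2'): [2]
Step 2 ('neg'): [-2]
Step 3 ('neg'): [2]
Step 4 ('dup'): [2, 2]
Step 5 ('lt'): [0]
Step 6 ('dup'): [0, 0]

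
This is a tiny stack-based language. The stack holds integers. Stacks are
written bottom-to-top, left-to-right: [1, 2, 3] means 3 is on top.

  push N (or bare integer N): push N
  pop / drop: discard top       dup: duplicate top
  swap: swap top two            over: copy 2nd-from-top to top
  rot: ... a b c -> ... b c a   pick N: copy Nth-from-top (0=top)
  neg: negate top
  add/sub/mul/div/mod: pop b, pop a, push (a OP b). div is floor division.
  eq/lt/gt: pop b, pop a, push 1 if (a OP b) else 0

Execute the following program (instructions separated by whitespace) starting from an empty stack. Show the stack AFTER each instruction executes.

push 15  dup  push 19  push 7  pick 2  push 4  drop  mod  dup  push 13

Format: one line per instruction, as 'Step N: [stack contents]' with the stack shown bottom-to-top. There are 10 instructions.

Step 1: [15]
Step 2: [15, 15]
Step 3: [15, 15, 19]
Step 4: [15, 15, 19, 7]
Step 5: [15, 15, 19, 7, 15]
Step 6: [15, 15, 19, 7, 15, 4]
Step 7: [15, 15, 19, 7, 15]
Step 8: [15, 15, 19, 7]
Step 9: [15, 15, 19, 7, 7]
Step 10: [15, 15, 19, 7, 7, 13]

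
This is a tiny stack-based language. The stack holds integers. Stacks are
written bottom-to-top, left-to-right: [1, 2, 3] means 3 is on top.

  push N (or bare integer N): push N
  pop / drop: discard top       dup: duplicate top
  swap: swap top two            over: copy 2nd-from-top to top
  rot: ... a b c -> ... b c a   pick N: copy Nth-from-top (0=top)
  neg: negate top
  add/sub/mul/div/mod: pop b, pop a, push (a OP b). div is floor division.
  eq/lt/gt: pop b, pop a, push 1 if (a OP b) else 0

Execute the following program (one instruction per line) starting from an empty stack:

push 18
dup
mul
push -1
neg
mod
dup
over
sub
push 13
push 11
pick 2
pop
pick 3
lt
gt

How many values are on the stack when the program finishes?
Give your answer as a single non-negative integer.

After 'push 18': stack = [18] (depth 1)
After 'dup': stack = [18, 18] (depth 2)
After 'mul': stack = [324] (depth 1)
After 'push -1': stack = [324, -1] (depth 2)
After 'neg': stack = [324, 1] (depth 2)
After 'mod': stack = [0] (depth 1)
After 'dup': stack = [0, 0] (depth 2)
After 'over': stack = [0, 0, 0] (depth 3)
After 'sub': stack = [0, 0] (depth 2)
After 'push 13': stack = [0, 0, 13] (depth 3)
After 'push 11': stack = [0, 0, 13, 11] (depth 4)
After 'pick 2': stack = [0, 0, 13, 11, 0] (depth 5)
After 'pop': stack = [0, 0, 13, 11] (depth 4)
After 'pick 3': stack = [0, 0, 13, 11, 0] (depth 5)
After 'lt': stack = [0, 0, 13, 0] (depth 4)
After 'gt': stack = [0, 0, 1] (depth 3)

Answer: 3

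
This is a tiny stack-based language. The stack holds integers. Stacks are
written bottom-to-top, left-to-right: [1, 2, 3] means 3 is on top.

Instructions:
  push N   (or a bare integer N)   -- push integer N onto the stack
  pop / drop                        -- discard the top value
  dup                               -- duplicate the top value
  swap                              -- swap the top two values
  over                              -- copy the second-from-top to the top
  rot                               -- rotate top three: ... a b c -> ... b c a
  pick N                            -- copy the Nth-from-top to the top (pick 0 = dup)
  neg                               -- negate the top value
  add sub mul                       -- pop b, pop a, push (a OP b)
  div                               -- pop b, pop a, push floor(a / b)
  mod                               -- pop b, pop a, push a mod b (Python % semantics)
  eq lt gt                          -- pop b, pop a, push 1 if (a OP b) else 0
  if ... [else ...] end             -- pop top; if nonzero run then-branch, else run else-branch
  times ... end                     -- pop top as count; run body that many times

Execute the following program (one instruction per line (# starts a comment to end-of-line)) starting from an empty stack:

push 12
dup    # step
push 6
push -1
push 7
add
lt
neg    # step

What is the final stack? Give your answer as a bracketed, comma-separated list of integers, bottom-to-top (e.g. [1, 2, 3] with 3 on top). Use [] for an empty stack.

Answer: [12, 12, 0]

Derivation:
After 'push 12': [12]
After 'dup': [12, 12]
After 'push 6': [12, 12, 6]
After 'push -1': [12, 12, 6, -1]
After 'push 7': [12, 12, 6, -1, 7]
After 'add': [12, 12, 6, 6]
After 'lt': [12, 12, 0]
After 'neg': [12, 12, 0]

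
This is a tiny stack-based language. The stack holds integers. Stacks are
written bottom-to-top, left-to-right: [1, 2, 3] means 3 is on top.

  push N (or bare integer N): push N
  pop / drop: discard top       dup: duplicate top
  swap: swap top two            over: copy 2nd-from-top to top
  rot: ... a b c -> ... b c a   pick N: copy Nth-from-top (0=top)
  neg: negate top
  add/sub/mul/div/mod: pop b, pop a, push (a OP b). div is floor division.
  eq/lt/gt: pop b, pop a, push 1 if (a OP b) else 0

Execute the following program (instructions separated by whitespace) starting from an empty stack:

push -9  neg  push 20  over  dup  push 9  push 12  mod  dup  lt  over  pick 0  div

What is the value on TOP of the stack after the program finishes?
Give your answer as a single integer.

After 'push -9': [-9]
After 'neg': [9]
After 'push 20': [9, 20]
After 'over': [9, 20, 9]
After 'dup': [9, 20, 9, 9]
After 'push 9': [9, 20, 9, 9, 9]
After 'push 12': [9, 20, 9, 9, 9, 12]
After 'mod': [9, 20, 9, 9, 9]
After 'dup': [9, 20, 9, 9, 9, 9]
After 'lt': [9, 20, 9, 9, 0]
After 'over': [9, 20, 9, 9, 0, 9]
After 'pick 0': [9, 20, 9, 9, 0, 9, 9]
After 'div': [9, 20, 9, 9, 0, 1]

Answer: 1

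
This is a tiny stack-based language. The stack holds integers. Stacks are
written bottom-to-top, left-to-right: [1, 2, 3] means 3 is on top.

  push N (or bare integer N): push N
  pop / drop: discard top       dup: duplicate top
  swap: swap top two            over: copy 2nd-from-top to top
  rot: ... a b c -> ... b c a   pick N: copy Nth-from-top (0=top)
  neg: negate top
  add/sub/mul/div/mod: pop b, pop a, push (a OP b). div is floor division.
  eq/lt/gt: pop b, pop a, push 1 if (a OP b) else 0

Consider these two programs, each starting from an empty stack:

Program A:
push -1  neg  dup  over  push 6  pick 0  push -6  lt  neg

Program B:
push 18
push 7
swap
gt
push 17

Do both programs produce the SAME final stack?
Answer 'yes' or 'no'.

Program A trace:
  After 'push -1': [-1]
  After 'neg': [1]
  After 'dup': [1, 1]
  After 'over': [1, 1, 1]
  After 'push 6': [1, 1, 1, 6]
  After 'pick 0': [1, 1, 1, 6, 6]
  After 'push -6': [1, 1, 1, 6, 6, -6]
  After 'lt': [1, 1, 1, 6, 0]
  After 'neg': [1, 1, 1, 6, 0]
Program A final stack: [1, 1, 1, 6, 0]

Program B trace:
  After 'push 18': [18]
  After 'push 7': [18, 7]
  After 'swap': [7, 18]
  After 'gt': [0]
  After 'push 17': [0, 17]
Program B final stack: [0, 17]
Same: no

Answer: no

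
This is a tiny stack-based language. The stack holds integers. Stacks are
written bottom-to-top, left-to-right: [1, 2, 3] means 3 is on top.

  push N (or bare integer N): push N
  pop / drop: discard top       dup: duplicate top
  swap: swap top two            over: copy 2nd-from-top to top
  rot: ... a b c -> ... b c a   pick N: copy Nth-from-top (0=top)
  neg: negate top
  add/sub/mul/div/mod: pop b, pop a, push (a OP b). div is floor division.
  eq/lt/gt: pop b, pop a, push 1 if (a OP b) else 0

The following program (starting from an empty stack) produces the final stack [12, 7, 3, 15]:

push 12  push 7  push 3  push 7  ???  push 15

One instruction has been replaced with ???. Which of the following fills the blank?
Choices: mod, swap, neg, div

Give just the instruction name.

Answer: mod

Derivation:
Stack before ???: [12, 7, 3, 7]
Stack after ???:  [12, 7, 3]
Checking each choice:
  mod: MATCH
  swap: produces [12, 7, 7, 3, 15]
  neg: produces [12, 7, 3, -7, 15]
  div: produces [12, 7, 0, 15]


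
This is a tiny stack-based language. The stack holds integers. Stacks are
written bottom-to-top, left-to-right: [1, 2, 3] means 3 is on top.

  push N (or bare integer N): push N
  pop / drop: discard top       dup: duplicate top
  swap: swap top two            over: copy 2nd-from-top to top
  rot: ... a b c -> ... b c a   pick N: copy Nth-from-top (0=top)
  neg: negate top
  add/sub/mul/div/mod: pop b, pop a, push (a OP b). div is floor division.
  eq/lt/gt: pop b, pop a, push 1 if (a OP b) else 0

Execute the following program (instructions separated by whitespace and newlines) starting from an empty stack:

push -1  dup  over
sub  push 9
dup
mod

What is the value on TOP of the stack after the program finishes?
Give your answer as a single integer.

After 'push -1': [-1]
After 'dup': [-1, -1]
After 'over': [-1, -1, -1]
After 'sub': [-1, 0]
After 'push 9': [-1, 0, 9]
After 'dup': [-1, 0, 9, 9]
After 'mod': [-1, 0, 0]

Answer: 0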